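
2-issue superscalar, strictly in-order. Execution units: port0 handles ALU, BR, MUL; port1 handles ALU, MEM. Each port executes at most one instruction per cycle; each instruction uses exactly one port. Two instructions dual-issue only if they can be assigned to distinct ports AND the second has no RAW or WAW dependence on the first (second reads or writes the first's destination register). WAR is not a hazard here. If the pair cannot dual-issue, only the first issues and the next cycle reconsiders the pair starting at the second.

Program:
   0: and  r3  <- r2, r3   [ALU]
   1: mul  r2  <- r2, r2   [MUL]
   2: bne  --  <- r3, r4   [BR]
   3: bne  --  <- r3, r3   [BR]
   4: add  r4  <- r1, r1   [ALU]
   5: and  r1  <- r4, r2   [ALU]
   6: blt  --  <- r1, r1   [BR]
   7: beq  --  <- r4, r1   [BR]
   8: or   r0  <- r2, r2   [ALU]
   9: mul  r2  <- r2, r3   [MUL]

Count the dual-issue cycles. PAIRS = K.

PAIRS = 3

[0] i0,i1  and.ALU/mul.MUL  -- 2-wide
[1] i2  bne.BR  -- no-port BR/BR
[2] i3,i4  bne.BR/add.ALU  -- 2-wide
[3] i5  and.ALU  -- RAW r1
[4] i6  blt.BR  -- no-port BR/BR
[5] i7,i8  beq.BR/or.ALU  -- 2-wide
[6] i9  mul.MUL  -- tail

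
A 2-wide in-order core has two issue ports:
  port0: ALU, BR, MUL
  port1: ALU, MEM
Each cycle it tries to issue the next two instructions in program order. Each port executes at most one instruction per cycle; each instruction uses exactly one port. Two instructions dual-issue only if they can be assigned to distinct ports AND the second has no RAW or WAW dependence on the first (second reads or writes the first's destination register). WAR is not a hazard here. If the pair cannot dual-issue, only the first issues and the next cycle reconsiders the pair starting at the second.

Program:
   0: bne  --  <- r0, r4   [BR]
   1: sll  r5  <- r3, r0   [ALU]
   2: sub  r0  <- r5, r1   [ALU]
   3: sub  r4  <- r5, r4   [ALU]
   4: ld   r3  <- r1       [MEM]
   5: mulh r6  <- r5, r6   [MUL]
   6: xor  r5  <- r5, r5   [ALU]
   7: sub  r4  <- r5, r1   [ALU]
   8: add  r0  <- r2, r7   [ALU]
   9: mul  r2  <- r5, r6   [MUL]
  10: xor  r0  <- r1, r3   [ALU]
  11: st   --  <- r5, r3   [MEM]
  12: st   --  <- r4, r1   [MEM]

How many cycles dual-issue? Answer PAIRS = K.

#0 head=0: bne+sll i0&i1 pair
#1 head=2: sub+sub i2&i3 pair
#2 head=4: ld+mulh i4&i5 pair
#3 head=6: xor i6 RAW r5
#4 head=7: sub+add i7&i8 pair
#5 head=9: mul+xor i9&i10 pair
#6 head=11: st i11 no-port MEM/MEM
#7 head=12: st i12 tail

PAIRS = 5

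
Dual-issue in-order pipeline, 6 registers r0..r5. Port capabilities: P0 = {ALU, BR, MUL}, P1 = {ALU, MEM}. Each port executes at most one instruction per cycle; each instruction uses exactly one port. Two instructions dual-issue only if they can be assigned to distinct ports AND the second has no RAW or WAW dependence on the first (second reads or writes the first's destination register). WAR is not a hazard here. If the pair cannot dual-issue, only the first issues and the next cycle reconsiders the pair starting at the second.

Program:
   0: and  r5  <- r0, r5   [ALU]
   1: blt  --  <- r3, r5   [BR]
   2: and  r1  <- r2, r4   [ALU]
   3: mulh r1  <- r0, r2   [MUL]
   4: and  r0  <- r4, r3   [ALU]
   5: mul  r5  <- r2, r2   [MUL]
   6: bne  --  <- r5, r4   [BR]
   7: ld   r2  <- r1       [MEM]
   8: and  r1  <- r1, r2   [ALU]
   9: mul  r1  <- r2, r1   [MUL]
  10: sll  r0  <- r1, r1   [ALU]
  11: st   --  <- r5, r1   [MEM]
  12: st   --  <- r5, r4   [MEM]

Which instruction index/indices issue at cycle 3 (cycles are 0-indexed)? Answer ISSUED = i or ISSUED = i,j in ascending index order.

ISSUED = 5

t=0 i0:and ; RAW r5
t=1 i1/i2:blt/and ; 2-wide
t=2 i3/i4:mulh/and ; 2-wide
t=3 i5:mul ; no-port MUL/BR
t=4 i6/i7:bne/ld ; 2-wide
t=5 i8:and ; RAW+WAW r1
t=6 i9:mul ; RAW r1
t=7 i10/i11:sll/st ; 2-wide
t=8 i12:st ; tail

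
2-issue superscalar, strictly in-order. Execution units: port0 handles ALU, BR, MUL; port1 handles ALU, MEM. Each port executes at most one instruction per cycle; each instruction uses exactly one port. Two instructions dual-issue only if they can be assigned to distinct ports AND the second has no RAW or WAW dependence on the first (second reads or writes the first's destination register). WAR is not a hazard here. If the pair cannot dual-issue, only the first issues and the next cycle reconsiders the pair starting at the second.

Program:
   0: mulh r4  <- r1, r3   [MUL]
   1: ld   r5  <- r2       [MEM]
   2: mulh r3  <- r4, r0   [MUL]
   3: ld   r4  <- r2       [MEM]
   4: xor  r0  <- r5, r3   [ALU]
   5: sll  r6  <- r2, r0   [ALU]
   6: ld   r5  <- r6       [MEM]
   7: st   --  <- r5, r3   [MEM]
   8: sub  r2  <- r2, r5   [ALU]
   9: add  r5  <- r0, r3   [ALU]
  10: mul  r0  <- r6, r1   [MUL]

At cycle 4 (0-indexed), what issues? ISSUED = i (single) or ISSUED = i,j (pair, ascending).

  cy0 -> i0+i1 (mulh/ld) dual
  cy1 -> i2+i3 (mulh/ld) dual
  cy2 -> i4 (xor) RAW r0
  cy3 -> i5 (sll) RAW r6
  cy4 -> i6 (ld) no-port MEM/MEM
  cy5 -> i7+i8 (st/sub) dual
  cy6 -> i9+i10 (add/mul) dual

ISSUED = 6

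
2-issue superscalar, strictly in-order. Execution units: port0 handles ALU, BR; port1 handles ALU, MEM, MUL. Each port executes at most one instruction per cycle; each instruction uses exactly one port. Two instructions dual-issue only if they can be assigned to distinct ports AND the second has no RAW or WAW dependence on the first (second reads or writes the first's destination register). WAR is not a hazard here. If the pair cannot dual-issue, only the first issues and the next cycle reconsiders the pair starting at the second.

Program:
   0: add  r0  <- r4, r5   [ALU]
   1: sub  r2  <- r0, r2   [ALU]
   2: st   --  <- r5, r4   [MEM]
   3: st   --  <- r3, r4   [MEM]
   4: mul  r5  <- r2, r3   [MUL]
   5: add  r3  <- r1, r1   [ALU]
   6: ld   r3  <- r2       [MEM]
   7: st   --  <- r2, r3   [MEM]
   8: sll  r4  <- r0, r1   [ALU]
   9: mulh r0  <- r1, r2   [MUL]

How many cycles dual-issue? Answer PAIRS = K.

PAIRS = 3

#0 head=0: add i0 RAW r0
#1 head=1: sub+st i1,i2 2-wide
#2 head=3: st i3 no-port MEM/MUL
#3 head=4: mul+add i4,i5 2-wide
#4 head=6: ld i6 no-port MEM/MEM
#5 head=7: st+sll i7,i8 2-wide
#6 head=9: mulh i9 tail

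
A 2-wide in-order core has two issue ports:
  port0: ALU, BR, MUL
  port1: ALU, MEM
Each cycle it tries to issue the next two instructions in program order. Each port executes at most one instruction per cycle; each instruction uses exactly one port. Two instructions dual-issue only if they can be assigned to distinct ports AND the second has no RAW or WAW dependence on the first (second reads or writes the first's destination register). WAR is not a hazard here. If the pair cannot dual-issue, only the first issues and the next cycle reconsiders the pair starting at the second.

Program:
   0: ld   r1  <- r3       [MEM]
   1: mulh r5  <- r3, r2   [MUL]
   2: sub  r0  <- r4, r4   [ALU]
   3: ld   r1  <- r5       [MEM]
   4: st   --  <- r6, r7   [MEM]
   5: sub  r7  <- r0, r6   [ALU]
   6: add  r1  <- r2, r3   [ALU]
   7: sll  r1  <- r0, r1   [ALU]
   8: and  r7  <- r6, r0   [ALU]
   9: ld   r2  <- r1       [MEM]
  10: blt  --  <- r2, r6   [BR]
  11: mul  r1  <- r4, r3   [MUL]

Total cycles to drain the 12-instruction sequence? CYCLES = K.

CYCLES = 8

0. ld.MEM+mulh.MUL @i0+i1  | 2-wide
1. sub.ALU+ld.MEM @i2+i3  | 2-wide
2. st.MEM+sub.ALU @i4+i5  | 2-wide
3. add.ALU @i6  | RAW+WAW r1
4. sll.ALU+and.ALU @i7+i8  | 2-wide
5. ld.MEM @i9  | RAW r2
6. blt.BR @i10  | no-port BR/MUL
7. mul.MUL @i11  | tail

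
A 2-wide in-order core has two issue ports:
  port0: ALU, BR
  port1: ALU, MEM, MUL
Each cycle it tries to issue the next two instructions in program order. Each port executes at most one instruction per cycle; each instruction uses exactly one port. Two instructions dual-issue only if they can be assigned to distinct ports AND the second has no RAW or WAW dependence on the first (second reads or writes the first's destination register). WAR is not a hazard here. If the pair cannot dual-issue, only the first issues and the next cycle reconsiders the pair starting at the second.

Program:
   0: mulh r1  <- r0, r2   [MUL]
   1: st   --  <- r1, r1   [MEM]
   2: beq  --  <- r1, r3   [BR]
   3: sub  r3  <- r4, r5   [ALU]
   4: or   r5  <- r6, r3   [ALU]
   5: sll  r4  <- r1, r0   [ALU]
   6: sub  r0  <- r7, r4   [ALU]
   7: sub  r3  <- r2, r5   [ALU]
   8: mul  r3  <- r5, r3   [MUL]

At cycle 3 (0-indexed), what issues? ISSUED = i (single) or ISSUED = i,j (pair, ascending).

ISSUED = 4,5

[0] i0  mulh.MUL  -- no-port MUL/MEM
[1] i1/i2  st.MEM beq.BR  -- dual
[2] i3  sub.ALU  -- RAW r3
[3] i4/i5  or.ALU sll.ALU  -- dual
[4] i6/i7  sub.ALU sub.ALU  -- dual
[5] i8  mul.MUL  -- tail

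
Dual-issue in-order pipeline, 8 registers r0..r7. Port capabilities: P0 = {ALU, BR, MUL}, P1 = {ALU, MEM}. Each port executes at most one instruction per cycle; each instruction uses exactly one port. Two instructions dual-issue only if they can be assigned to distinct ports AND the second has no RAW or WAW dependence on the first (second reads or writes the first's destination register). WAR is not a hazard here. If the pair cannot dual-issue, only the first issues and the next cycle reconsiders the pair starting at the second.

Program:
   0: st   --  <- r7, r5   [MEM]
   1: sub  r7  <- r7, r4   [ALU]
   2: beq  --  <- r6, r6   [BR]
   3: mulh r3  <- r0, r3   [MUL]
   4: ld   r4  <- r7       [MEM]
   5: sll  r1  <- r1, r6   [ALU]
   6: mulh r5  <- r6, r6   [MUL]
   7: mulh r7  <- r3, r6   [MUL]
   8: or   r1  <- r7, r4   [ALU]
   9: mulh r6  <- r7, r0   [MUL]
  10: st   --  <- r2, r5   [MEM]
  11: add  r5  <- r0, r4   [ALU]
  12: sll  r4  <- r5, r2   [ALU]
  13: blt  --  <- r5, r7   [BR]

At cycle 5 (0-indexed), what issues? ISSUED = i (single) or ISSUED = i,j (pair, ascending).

#0 head=0: st.MEM+sub.ALU i0,i1 dual
#1 head=2: beq.BR i2 no-port BR/MUL
#2 head=3: mulh.MUL+ld.MEM i3,i4 dual
#3 head=5: sll.ALU+mulh.MUL i5,i6 dual
#4 head=7: mulh.MUL i7 RAW r7
#5 head=8: or.ALU+mulh.MUL i8,i9 dual
#6 head=10: st.MEM+add.ALU i10,i11 dual
#7 head=12: sll.ALU+blt.BR i12,i13 dual

ISSUED = 8,9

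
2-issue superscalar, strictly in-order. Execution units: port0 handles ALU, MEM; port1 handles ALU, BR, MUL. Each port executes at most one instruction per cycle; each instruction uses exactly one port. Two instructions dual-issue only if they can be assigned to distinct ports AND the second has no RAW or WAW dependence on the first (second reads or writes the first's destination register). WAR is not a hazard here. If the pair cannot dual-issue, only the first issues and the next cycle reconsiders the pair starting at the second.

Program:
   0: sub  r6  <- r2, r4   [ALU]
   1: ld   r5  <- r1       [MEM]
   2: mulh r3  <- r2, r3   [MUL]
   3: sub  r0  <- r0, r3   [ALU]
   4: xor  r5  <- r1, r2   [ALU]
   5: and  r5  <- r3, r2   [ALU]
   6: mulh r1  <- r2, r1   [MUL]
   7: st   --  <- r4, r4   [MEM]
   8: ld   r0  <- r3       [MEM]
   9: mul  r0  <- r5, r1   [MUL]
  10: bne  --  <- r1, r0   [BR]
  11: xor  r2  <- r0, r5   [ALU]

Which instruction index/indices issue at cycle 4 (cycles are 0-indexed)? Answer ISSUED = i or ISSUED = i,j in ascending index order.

ISSUED = 7

[0] i0,i1  sub.ALU ld.MEM  -- 2-wide
[1] i2  mulh.MUL  -- RAW r3
[2] i3,i4  sub.ALU xor.ALU  -- 2-wide
[3] i5,i6  and.ALU mulh.MUL  -- 2-wide
[4] i7  st.MEM  -- no-port MEM/MEM
[5] i8  ld.MEM  -- WAW r0
[6] i9  mul.MUL  -- no-port MUL/BR
[7] i10,i11  bne.BR xor.ALU  -- 2-wide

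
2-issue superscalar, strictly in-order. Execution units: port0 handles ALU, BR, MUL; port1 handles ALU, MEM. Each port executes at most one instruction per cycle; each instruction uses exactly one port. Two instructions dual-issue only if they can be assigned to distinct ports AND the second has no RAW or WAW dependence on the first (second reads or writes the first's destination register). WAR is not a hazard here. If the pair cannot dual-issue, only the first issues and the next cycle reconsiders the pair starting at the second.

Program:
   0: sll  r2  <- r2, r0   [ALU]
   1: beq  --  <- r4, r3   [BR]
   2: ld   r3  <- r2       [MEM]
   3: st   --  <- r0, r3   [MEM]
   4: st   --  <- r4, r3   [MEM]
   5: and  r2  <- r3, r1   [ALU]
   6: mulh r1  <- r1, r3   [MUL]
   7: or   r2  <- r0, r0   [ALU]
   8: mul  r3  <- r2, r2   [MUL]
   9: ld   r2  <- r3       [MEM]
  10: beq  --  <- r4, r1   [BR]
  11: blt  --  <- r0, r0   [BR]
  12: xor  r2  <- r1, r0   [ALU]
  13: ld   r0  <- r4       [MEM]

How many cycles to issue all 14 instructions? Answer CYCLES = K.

CYCLES = 9

c0: i0,i1 sll.ALU;beq.BR  2-wide
c1: i2 ld.MEM  no-port MEM/MEM
c2: i3 st.MEM  no-port MEM/MEM
c3: i4,i5 st.MEM;and.ALU  2-wide
c4: i6,i7 mulh.MUL;or.ALU  2-wide
c5: i8 mul.MUL  RAW r3
c6: i9,i10 ld.MEM;beq.BR  2-wide
c7: i11,i12 blt.BR;xor.ALU  2-wide
c8: i13 ld.MEM  tail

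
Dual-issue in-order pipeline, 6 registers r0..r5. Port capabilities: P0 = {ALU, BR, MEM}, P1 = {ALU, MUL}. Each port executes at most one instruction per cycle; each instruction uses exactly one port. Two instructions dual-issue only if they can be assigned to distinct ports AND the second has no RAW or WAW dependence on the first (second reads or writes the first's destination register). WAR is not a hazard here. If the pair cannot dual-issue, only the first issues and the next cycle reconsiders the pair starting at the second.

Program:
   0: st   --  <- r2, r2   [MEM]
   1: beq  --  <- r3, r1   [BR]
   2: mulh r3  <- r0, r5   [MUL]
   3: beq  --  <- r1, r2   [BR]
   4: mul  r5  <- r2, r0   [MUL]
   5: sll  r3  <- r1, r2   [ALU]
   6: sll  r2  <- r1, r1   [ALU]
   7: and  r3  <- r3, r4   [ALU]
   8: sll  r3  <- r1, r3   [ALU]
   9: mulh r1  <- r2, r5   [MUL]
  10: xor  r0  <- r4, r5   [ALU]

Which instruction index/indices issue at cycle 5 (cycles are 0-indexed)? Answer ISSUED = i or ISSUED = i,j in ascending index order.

ISSUED = 8,9

[0] i0  st.MEM  -- no-port MEM/BR
[1] i1&i2  beq.BR mulh.MUL  -- pair
[2] i3&i4  beq.BR mul.MUL  -- pair
[3] i5&i6  sll.ALU sll.ALU  -- pair
[4] i7  and.ALU  -- RAW+WAW r3
[5] i8&i9  sll.ALU mulh.MUL  -- pair
[6] i10  xor.ALU  -- tail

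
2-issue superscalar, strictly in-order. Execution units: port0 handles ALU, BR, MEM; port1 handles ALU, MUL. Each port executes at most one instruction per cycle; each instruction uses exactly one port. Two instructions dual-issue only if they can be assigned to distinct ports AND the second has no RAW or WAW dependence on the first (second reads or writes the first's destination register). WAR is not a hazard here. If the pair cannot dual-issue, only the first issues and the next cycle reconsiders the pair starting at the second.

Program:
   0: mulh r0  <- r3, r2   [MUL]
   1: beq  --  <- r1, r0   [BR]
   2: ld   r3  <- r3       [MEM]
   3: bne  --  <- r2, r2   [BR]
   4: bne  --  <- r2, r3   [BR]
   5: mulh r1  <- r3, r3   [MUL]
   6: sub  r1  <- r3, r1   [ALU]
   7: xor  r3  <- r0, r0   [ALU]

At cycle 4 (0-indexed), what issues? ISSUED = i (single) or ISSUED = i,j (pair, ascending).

c0: i0 mulh  RAW r0
c1: i1 beq  no-port BR/MEM
c2: i2 ld  no-port MEM/BR
c3: i3 bne  no-port BR/BR
c4: i4,i5 bne+mulh  pair
c5: i6,i7 sub+xor  pair

ISSUED = 4,5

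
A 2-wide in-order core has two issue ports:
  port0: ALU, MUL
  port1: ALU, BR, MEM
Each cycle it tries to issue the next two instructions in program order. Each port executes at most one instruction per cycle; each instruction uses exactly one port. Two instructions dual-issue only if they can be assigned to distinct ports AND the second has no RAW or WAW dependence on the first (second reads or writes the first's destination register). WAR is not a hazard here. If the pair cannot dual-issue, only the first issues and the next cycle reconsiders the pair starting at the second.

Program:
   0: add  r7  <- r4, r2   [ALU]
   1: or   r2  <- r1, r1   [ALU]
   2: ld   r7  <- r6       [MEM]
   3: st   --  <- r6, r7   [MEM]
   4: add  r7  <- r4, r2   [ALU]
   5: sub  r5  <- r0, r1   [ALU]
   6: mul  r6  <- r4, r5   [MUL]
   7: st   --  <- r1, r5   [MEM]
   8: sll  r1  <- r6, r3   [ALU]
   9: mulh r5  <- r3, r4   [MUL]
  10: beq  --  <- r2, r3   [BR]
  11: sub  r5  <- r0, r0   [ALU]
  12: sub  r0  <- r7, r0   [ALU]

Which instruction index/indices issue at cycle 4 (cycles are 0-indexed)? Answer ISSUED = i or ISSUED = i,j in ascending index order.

0. add or @i0+i1  | 2-wide
1. ld @i2  | no-port MEM/MEM
2. st add @i3+i4  | 2-wide
3. sub @i5  | RAW r5
4. mul st @i6+i7  | 2-wide
5. sll mulh @i8+i9  | 2-wide
6. beq sub @i10+i11  | 2-wide
7. sub @i12  | tail

ISSUED = 6,7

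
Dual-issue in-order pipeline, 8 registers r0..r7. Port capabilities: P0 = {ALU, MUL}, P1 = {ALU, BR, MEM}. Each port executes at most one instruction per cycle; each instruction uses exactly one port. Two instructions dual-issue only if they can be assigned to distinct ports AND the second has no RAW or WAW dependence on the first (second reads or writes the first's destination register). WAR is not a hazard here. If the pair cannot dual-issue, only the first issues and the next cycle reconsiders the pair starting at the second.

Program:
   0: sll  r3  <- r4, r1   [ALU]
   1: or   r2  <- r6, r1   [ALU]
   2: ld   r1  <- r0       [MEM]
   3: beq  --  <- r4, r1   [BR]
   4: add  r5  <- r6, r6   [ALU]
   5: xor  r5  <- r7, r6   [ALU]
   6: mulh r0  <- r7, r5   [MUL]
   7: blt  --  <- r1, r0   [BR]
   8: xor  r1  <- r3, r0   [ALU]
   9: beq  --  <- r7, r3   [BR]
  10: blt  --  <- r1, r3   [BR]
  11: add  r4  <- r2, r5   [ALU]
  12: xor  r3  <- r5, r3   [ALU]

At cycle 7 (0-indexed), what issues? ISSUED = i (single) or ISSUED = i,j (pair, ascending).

c0: i0+i1 sll.ALU;or.ALU  2-wide
c1: i2 ld.MEM  no-port MEM/BR
c2: i3+i4 beq.BR;add.ALU  2-wide
c3: i5 xor.ALU  RAW r5
c4: i6 mulh.MUL  RAW r0
c5: i7+i8 blt.BR;xor.ALU  2-wide
c6: i9 beq.BR  no-port BR/BR
c7: i10+i11 blt.BR;add.ALU  2-wide
c8: i12 xor.ALU  tail

ISSUED = 10,11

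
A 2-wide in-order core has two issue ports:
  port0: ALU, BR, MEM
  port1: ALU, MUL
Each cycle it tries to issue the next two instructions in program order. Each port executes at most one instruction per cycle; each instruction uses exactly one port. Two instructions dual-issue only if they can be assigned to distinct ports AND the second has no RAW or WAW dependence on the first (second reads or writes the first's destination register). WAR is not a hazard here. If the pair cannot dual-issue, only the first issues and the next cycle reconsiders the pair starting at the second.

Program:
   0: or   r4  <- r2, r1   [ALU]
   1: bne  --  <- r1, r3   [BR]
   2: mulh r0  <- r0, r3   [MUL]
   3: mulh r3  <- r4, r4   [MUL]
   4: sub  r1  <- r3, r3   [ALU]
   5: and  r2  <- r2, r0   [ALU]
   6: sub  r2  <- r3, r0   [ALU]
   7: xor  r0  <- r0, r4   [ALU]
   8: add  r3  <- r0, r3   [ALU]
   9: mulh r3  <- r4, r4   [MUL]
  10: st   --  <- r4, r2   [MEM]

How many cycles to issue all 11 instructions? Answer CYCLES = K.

t=0 i0&i1:or.ALU;bne.BR ; dual
t=1 i2:mulh.MUL ; no-port MUL/MUL
t=2 i3:mulh.MUL ; RAW r3
t=3 i4&i5:sub.ALU;and.ALU ; dual
t=4 i6&i7:sub.ALU;xor.ALU ; dual
t=5 i8:add.ALU ; WAW r3
t=6 i9&i10:mulh.MUL;st.MEM ; dual

CYCLES = 7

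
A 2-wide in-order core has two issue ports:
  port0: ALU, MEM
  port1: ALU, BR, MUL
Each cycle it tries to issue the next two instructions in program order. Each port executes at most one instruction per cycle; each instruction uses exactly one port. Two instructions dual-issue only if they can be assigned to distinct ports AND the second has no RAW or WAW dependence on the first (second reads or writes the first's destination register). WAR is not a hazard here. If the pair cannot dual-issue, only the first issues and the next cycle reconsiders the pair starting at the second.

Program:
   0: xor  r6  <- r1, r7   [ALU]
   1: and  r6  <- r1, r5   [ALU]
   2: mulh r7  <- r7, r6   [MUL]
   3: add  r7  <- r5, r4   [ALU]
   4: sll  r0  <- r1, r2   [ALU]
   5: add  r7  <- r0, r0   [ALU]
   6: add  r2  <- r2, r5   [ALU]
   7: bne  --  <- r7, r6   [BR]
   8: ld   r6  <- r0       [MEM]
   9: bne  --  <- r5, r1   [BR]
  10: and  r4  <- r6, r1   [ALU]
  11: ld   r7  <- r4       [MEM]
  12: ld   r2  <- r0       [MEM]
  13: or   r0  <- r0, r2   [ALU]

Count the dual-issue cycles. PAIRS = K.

  cy0 -> i0 (xor.ALU) WAW r6
  cy1 -> i1 (and.ALU) RAW r6
  cy2 -> i2 (mulh.MUL) WAW r7
  cy3 -> i3/i4 (add.ALU;sll.ALU) 2-wide
  cy4 -> i5/i6 (add.ALU;add.ALU) 2-wide
  cy5 -> i7/i8 (bne.BR;ld.MEM) 2-wide
  cy6 -> i9/i10 (bne.BR;and.ALU) 2-wide
  cy7 -> i11 (ld.MEM) no-port MEM/MEM
  cy8 -> i12 (ld.MEM) RAW r2
  cy9 -> i13 (or.ALU) tail

PAIRS = 4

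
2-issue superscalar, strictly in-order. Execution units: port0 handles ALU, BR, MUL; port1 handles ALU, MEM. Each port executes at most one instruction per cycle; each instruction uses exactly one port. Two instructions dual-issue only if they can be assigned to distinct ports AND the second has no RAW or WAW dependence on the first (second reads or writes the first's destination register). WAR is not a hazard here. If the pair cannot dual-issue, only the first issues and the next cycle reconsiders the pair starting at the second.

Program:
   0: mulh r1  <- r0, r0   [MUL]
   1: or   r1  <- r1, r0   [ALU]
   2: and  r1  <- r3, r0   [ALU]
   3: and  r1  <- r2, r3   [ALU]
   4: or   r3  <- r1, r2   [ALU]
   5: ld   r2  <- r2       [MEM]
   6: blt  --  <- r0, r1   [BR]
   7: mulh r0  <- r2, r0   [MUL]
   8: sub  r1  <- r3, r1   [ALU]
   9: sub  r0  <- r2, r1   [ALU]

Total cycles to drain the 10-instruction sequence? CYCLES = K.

CYCLES = 8

[0] i0  mulh  -- RAW+WAW r1
[1] i1  or  -- WAW r1
[2] i2  and  -- WAW r1
[3] i3  and  -- RAW r1
[4] i4/i5  or/ld  -- 2-wide
[5] i6  blt  -- no-port BR/MUL
[6] i7/i8  mulh/sub  -- 2-wide
[7] i9  sub  -- tail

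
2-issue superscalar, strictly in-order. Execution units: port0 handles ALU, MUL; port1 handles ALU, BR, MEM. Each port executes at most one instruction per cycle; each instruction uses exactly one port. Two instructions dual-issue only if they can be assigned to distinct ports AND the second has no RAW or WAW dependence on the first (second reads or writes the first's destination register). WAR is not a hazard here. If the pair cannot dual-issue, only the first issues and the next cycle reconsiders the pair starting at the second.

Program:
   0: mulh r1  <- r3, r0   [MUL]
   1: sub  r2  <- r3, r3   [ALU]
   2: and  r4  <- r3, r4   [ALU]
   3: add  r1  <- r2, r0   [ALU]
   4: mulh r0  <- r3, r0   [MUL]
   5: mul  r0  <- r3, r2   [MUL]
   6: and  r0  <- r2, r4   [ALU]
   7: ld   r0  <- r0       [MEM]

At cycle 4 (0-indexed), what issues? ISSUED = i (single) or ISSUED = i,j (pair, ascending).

0. mulh.MUL;sub.ALU @i0/i1  | pair
1. and.ALU;add.ALU @i2/i3  | pair
2. mulh.MUL @i4  | no-port MUL/MUL
3. mul.MUL @i5  | WAW r0
4. and.ALU @i6  | RAW+WAW r0
5. ld.MEM @i7  | tail

ISSUED = 6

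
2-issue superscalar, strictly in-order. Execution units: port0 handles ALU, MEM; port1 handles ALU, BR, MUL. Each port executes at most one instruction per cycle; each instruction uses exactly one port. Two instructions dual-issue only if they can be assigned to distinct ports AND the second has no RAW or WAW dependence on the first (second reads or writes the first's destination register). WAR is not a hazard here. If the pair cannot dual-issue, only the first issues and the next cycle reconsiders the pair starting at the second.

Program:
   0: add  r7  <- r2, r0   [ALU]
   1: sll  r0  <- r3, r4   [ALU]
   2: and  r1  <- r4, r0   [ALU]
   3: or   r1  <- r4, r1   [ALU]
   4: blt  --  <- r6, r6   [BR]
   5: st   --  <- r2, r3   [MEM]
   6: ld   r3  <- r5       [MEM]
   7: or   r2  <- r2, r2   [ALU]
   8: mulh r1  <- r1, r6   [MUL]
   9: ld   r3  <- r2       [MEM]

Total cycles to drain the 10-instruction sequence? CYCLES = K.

#0 head=0: add.ALU/sll.ALU i0&i1 dual
#1 head=2: and.ALU i2 RAW+WAW r1
#2 head=3: or.ALU/blt.BR i3&i4 dual
#3 head=5: st.MEM i5 no-port MEM/MEM
#4 head=6: ld.MEM/or.ALU i6&i7 dual
#5 head=8: mulh.MUL/ld.MEM i8&i9 dual

CYCLES = 6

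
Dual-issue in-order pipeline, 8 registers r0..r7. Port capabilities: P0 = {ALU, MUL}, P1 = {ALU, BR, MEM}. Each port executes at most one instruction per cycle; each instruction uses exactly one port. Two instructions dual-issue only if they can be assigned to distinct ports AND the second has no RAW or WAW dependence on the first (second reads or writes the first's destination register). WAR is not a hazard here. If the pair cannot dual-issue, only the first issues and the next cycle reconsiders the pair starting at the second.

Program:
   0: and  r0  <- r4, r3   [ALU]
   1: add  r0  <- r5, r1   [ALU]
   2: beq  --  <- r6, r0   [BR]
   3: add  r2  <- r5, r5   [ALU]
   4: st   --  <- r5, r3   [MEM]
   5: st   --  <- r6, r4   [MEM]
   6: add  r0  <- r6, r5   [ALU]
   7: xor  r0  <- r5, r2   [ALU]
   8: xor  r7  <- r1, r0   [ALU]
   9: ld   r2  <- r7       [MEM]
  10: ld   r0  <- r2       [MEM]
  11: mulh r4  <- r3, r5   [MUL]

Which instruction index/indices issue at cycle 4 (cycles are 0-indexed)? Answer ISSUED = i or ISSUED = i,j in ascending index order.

ISSUED = 5,6

  cy0 -> i0 (and.ALU) WAW r0
  cy1 -> i1 (add.ALU) RAW r0
  cy2 -> i2/i3 (beq.BR/add.ALU) 2-wide
  cy3 -> i4 (st.MEM) no-port MEM/MEM
  cy4 -> i5/i6 (st.MEM/add.ALU) 2-wide
  cy5 -> i7 (xor.ALU) RAW r0
  cy6 -> i8 (xor.ALU) RAW r7
  cy7 -> i9 (ld.MEM) no-port MEM/MEM
  cy8 -> i10/i11 (ld.MEM/mulh.MUL) 2-wide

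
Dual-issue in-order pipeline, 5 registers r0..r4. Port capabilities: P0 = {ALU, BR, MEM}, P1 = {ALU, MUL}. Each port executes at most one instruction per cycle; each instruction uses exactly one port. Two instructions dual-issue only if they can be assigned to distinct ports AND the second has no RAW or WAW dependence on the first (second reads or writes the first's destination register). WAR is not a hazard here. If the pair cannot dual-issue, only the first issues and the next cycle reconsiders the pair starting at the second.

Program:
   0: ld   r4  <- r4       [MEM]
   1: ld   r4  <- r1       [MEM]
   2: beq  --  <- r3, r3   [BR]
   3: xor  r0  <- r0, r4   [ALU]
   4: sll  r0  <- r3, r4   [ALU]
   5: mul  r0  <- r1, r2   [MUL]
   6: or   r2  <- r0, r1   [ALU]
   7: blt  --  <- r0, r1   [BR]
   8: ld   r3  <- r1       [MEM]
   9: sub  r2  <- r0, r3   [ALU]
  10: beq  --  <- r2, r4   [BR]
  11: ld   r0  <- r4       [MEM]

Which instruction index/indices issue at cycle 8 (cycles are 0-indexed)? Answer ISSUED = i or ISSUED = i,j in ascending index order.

[0] i0  ld.MEM  -- no-port MEM/MEM
[1] i1  ld.MEM  -- no-port MEM/BR
[2] i2+i3  beq.BR xor.ALU  -- pair
[3] i4  sll.ALU  -- WAW r0
[4] i5  mul.MUL  -- RAW r0
[5] i6+i7  or.ALU blt.BR  -- pair
[6] i8  ld.MEM  -- RAW r3
[7] i9  sub.ALU  -- RAW r2
[8] i10  beq.BR  -- no-port BR/MEM
[9] i11  ld.MEM  -- tail

ISSUED = 10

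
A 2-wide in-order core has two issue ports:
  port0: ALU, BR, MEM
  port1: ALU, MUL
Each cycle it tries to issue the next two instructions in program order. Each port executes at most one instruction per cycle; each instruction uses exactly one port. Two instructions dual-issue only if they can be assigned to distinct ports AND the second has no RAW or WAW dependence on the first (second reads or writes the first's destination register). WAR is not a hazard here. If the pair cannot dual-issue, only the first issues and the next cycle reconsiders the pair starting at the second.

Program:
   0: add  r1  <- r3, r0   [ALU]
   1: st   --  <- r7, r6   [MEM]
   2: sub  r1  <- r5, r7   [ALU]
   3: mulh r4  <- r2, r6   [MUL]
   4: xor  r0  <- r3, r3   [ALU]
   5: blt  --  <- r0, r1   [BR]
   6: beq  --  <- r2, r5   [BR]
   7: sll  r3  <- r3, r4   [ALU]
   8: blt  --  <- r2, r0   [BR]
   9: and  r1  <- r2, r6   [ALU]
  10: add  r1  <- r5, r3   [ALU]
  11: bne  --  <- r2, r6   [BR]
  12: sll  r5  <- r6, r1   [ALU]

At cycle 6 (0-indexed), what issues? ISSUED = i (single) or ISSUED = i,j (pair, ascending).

[0] i0+i1  add.ALU+st.MEM  -- dual
[1] i2+i3  sub.ALU+mulh.MUL  -- dual
[2] i4  xor.ALU  -- RAW r0
[3] i5  blt.BR  -- no-port BR/BR
[4] i6+i7  beq.BR+sll.ALU  -- dual
[5] i8+i9  blt.BR+and.ALU  -- dual
[6] i10+i11  add.ALU+bne.BR  -- dual
[7] i12  sll.ALU  -- tail

ISSUED = 10,11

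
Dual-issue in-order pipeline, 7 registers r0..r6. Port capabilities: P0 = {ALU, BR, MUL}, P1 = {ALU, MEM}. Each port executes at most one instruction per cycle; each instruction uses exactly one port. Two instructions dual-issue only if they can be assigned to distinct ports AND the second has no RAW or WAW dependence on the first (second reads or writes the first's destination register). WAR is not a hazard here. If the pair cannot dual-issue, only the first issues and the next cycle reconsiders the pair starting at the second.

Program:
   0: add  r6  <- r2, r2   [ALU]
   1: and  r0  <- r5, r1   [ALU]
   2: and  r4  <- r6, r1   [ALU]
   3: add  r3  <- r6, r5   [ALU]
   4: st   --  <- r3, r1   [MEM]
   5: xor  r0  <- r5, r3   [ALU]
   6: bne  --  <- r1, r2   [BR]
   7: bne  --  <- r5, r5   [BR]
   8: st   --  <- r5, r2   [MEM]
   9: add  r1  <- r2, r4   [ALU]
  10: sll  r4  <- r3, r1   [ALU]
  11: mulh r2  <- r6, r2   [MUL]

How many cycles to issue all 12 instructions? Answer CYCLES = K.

CYCLES = 7

0. add.ALU;and.ALU @i0,i1  | pair
1. and.ALU;add.ALU @i2,i3  | pair
2. st.MEM;xor.ALU @i4,i5  | pair
3. bne.BR @i6  | no-port BR/BR
4. bne.BR;st.MEM @i7,i8  | pair
5. add.ALU @i9  | RAW r1
6. sll.ALU;mulh.MUL @i10,i11  | pair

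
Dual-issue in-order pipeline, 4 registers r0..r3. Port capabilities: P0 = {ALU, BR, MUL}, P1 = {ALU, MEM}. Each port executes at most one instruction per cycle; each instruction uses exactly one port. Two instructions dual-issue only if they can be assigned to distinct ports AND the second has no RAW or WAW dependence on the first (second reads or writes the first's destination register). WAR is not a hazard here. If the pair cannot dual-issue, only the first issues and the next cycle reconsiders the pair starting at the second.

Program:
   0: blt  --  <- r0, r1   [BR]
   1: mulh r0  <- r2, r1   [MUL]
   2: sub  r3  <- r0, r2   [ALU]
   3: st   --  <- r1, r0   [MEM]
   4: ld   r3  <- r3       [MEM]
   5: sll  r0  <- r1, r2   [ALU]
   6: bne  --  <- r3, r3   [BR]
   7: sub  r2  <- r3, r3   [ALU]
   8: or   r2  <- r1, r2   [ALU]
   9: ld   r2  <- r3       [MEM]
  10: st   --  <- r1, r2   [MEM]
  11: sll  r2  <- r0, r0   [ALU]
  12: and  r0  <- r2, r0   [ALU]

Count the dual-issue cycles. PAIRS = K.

PAIRS = 4

0. blt.BR @i0  | no-port BR/MUL
1. mulh.MUL @i1  | RAW r0
2. sub.ALU;st.MEM @i2&i3  | pair
3. ld.MEM;sll.ALU @i4&i5  | pair
4. bne.BR;sub.ALU @i6&i7  | pair
5. or.ALU @i8  | WAW r2
6. ld.MEM @i9  | no-port MEM/MEM
7. st.MEM;sll.ALU @i10&i11  | pair
8. and.ALU @i12  | tail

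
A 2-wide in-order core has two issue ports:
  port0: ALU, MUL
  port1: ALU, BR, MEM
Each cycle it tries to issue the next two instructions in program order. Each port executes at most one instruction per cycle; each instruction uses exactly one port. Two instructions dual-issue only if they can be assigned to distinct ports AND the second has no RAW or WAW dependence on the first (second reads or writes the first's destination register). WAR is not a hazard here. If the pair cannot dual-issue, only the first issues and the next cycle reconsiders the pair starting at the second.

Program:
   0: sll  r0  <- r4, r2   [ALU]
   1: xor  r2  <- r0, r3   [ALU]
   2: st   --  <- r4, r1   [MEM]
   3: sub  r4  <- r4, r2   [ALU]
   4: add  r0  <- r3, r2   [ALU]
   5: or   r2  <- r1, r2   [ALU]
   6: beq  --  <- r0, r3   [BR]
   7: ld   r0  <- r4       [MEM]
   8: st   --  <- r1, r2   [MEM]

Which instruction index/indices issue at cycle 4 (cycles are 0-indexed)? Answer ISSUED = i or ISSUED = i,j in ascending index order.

  cy0 -> i0 (sll.ALU) RAW r0
  cy1 -> i1+i2 (xor.ALU+st.MEM) pair
  cy2 -> i3+i4 (sub.ALU+add.ALU) pair
  cy3 -> i5+i6 (or.ALU+beq.BR) pair
  cy4 -> i7 (ld.MEM) no-port MEM/MEM
  cy5 -> i8 (st.MEM) tail

ISSUED = 7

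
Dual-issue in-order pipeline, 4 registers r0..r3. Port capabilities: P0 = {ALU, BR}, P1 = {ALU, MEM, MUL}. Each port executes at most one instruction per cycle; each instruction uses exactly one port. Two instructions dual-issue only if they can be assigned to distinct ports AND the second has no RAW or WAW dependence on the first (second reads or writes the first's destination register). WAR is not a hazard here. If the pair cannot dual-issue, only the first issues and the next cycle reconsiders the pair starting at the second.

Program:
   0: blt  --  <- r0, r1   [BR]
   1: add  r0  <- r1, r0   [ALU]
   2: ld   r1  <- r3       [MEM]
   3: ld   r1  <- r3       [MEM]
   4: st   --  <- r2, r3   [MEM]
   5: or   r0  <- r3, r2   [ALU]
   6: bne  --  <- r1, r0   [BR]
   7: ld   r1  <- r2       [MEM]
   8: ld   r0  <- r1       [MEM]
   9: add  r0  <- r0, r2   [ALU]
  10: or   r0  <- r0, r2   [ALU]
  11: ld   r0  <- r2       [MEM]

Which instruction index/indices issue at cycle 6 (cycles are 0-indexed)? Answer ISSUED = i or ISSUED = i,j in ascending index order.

[0] i0/i1  blt.BR;add.ALU  -- dual
[1] i2  ld.MEM  -- no-port MEM/MEM
[2] i3  ld.MEM  -- no-port MEM/MEM
[3] i4/i5  st.MEM;or.ALU  -- dual
[4] i6/i7  bne.BR;ld.MEM  -- dual
[5] i8  ld.MEM  -- RAW+WAW r0
[6] i9  add.ALU  -- RAW+WAW r0
[7] i10  or.ALU  -- WAW r0
[8] i11  ld.MEM  -- tail

ISSUED = 9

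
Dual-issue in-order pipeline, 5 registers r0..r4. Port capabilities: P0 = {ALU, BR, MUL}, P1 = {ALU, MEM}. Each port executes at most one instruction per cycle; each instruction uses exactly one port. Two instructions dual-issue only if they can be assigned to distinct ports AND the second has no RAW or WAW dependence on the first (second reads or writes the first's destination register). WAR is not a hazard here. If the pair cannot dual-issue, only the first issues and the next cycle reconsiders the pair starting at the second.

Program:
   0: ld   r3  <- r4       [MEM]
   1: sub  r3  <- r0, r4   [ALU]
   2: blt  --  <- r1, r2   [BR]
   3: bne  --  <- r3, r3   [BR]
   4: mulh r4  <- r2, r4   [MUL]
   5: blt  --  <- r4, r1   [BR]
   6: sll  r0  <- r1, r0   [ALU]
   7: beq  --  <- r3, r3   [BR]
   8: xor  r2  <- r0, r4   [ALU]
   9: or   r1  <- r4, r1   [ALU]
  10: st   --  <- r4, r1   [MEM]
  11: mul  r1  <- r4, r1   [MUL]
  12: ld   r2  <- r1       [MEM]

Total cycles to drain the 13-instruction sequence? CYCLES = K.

CYCLES = 9

#0 head=0: ld i0 WAW r3
#1 head=1: sub blt i1+i2 pair
#2 head=3: bne i3 no-port BR/MUL
#3 head=4: mulh i4 no-port MUL/BR
#4 head=5: blt sll i5+i6 pair
#5 head=7: beq xor i7+i8 pair
#6 head=9: or i9 RAW r1
#7 head=10: st mul i10+i11 pair
#8 head=12: ld i12 tail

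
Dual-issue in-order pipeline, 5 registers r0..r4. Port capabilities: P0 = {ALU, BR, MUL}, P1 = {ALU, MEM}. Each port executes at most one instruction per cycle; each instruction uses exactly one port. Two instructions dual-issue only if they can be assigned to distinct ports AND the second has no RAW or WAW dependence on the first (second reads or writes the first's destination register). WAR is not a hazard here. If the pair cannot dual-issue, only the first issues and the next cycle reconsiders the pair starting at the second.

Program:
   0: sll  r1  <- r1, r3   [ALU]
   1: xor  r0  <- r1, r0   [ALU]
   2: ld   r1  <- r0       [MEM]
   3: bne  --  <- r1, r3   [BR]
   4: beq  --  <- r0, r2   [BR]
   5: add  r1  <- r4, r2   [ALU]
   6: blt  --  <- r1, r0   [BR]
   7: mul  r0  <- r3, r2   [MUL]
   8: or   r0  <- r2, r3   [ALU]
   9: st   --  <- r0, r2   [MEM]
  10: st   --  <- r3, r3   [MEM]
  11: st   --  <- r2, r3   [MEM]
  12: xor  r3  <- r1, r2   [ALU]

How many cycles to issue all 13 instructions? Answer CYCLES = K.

CYCLES = 11

t=0 i0:sll.ALU ; RAW r1
t=1 i1:xor.ALU ; RAW r0
t=2 i2:ld.MEM ; RAW r1
t=3 i3:bne.BR ; no-port BR/BR
t=4 i4/i5:beq.BR/add.ALU ; pair
t=5 i6:blt.BR ; no-port BR/MUL
t=6 i7:mul.MUL ; WAW r0
t=7 i8:or.ALU ; RAW r0
t=8 i9:st.MEM ; no-port MEM/MEM
t=9 i10:st.MEM ; no-port MEM/MEM
t=10 i11/i12:st.MEM/xor.ALU ; pair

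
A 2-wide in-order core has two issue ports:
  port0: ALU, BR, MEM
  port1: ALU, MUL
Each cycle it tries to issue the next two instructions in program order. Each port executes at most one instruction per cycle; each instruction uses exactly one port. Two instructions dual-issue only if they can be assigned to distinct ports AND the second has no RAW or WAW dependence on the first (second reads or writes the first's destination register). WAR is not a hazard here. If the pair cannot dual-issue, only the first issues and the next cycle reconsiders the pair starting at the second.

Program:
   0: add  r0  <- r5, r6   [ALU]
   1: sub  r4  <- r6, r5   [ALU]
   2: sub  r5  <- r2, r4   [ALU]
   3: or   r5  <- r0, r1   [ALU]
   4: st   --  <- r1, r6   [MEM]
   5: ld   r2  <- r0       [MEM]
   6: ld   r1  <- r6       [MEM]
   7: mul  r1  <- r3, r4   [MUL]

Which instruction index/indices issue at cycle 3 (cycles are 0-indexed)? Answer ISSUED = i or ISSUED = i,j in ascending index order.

ISSUED = 5

c0: i0&i1 add.ALU/sub.ALU  dual
c1: i2 sub.ALU  WAW r5
c2: i3&i4 or.ALU/st.MEM  dual
c3: i5 ld.MEM  no-port MEM/MEM
c4: i6 ld.MEM  WAW r1
c5: i7 mul.MUL  tail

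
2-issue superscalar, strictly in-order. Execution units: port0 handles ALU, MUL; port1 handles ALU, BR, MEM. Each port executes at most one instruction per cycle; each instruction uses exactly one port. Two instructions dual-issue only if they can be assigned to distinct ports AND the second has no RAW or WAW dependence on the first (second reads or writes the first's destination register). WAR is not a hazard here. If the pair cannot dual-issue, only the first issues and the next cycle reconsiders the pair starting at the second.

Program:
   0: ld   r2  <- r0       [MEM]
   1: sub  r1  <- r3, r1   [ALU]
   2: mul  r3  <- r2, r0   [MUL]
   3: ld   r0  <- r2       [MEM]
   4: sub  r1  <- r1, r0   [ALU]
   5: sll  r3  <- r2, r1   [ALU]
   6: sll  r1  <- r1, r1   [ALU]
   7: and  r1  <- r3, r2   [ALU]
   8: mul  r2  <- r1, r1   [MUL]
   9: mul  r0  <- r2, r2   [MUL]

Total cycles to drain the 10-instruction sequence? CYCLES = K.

CYCLES = 7

c0: i0/i1 ld+sub  2-wide
c1: i2/i3 mul+ld  2-wide
c2: i4 sub  RAW r1
c3: i5/i6 sll+sll  2-wide
c4: i7 and  RAW r1
c5: i8 mul  no-port MUL/MUL
c6: i9 mul  tail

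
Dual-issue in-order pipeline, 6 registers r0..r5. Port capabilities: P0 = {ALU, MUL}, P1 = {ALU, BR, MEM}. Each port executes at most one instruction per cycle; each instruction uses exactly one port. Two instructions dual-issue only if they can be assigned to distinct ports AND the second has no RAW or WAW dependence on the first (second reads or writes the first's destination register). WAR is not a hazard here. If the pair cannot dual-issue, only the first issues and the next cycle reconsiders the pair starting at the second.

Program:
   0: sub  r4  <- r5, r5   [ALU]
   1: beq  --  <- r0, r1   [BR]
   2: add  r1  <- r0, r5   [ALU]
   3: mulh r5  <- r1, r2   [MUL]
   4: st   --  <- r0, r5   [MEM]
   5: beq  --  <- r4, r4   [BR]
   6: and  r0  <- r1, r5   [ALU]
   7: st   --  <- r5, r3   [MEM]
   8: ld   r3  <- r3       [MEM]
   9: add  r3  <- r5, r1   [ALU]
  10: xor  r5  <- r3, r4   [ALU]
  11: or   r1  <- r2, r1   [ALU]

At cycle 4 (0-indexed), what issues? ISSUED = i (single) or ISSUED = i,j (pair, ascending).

t=0 i0&i1:sub;beq ; 2-wide
t=1 i2:add ; RAW r1
t=2 i3:mulh ; RAW r5
t=3 i4:st ; no-port MEM/BR
t=4 i5&i6:beq;and ; 2-wide
t=5 i7:st ; no-port MEM/MEM
t=6 i8:ld ; WAW r3
t=7 i9:add ; RAW r3
t=8 i10&i11:xor;or ; 2-wide

ISSUED = 5,6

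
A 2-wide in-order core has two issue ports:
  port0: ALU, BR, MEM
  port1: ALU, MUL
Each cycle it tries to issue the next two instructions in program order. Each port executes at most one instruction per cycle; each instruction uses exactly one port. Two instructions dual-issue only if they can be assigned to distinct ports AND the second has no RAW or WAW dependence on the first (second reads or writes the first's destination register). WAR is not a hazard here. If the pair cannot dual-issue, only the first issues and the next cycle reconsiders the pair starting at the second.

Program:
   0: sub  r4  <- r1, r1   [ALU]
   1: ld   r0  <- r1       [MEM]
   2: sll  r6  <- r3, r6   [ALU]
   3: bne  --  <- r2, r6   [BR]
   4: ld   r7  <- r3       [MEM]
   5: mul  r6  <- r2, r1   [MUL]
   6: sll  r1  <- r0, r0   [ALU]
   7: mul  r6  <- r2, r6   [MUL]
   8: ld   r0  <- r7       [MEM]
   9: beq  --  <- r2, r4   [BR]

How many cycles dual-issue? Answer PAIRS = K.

t=0 i0,i1:sub.ALU+ld.MEM ; dual
t=1 i2:sll.ALU ; RAW r6
t=2 i3:bne.BR ; no-port BR/MEM
t=3 i4,i5:ld.MEM+mul.MUL ; dual
t=4 i6,i7:sll.ALU+mul.MUL ; dual
t=5 i8:ld.MEM ; no-port MEM/BR
t=6 i9:beq.BR ; tail

PAIRS = 3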